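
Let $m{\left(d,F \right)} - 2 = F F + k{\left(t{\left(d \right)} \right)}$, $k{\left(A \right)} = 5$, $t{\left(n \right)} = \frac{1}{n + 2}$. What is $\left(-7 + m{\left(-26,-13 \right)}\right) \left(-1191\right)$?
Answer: $-201279$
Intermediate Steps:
$t{\left(n \right)} = \frac{1}{2 + n}$
$m{\left(d,F \right)} = 7 + F^{2}$ ($m{\left(d,F \right)} = 2 + \left(F F + 5\right) = 2 + \left(F^{2} + 5\right) = 2 + \left(5 + F^{2}\right) = 7 + F^{2}$)
$\left(-7 + m{\left(-26,-13 \right)}\right) \left(-1191\right) = \left(-7 + \left(7 + \left(-13\right)^{2}\right)\right) \left(-1191\right) = \left(-7 + \left(7 + 169\right)\right) \left(-1191\right) = \left(-7 + 176\right) \left(-1191\right) = 169 \left(-1191\right) = -201279$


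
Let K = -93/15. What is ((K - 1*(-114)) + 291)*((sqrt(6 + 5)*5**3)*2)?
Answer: 99700*sqrt(11) ≈ 3.3067e+5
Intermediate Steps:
K = -31/5 (K = -93*1/15 = -31/5 ≈ -6.2000)
((K - 1*(-114)) + 291)*((sqrt(6 + 5)*5**3)*2) = ((-31/5 - 1*(-114)) + 291)*((sqrt(6 + 5)*5**3)*2) = ((-31/5 + 114) + 291)*((sqrt(11)*125)*2) = (539/5 + 291)*((125*sqrt(11))*2) = 1994*(250*sqrt(11))/5 = 99700*sqrt(11)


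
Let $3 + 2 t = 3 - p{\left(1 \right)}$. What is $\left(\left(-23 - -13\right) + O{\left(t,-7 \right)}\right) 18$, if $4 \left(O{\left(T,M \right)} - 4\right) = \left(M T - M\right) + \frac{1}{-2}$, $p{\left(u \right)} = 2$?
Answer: $- \frac{189}{4} \approx -47.25$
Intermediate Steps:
$t = -1$ ($t = - \frac{3}{2} + \frac{3 - 2}{2} = - \frac{3}{2} + \frac{1}{2} \cdot 1 = - \frac{3}{2} + \frac{1}{2} = -1$)
$O{\left(T,M \right)} = \frac{31}{8} - \frac{M}{4} + \frac{M T}{4}$ ($O{\left(T,M \right)} = 4 + \frac{\left(M T - M\right) + \frac{1}{-2}}{4} = 4 + \frac{\left(- M + M T\right) - \frac{1}{2}}{4} = 4 + \frac{- \frac{1}{2} - M + M T}{4} = 4 - \left(\frac{1}{8} + \frac{M}{4} - \frac{M T}{4}\right) = \frac{31}{8} - \frac{M}{4} + \frac{M T}{4}$)
$\left(\left(-23 - -13\right) + O{\left(t,-7 \right)}\right) 18 = \left(\left(-23 - -13\right) + \left(\frac{31}{8} - - \frac{7}{4} + \frac{1}{4} \left(-7\right) \left(-1\right)\right)\right) 18 = \left(\left(-23 + 13\right) + \left(\frac{31}{8} + \frac{7}{4} + \frac{7}{4}\right)\right) 18 = \left(-10 + \frac{59}{8}\right) 18 = \left(- \frac{21}{8}\right) 18 = - \frac{189}{4}$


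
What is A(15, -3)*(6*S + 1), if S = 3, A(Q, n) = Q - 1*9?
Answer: 114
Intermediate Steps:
A(Q, n) = -9 + Q (A(Q, n) = Q - 9 = -9 + Q)
A(15, -3)*(6*S + 1) = (-9 + 15)*(6*3 + 1) = 6*(18 + 1) = 6*19 = 114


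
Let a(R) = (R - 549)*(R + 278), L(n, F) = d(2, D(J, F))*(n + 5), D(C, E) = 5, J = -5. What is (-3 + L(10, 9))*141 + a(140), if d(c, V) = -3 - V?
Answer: -188305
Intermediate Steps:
L(n, F) = -40 - 8*n (L(n, F) = (-3 - 1*5)*(n + 5) = (-3 - 5)*(5 + n) = -8*(5 + n) = -40 - 8*n)
a(R) = (-549 + R)*(278 + R)
(-3 + L(10, 9))*141 + a(140) = (-3 + (-40 - 8*10))*141 + (-152622 + 140² - 271*140) = (-3 + (-40 - 80))*141 + (-152622 + 19600 - 37940) = (-3 - 120)*141 - 170962 = -123*141 - 170962 = -17343 - 170962 = -188305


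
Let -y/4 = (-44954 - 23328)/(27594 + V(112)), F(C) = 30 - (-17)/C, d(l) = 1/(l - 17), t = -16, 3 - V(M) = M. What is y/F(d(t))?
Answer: -273128/14594535 ≈ -0.018714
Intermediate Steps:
V(M) = 3 - M
d(l) = 1/(-17 + l)
F(C) = 30 + 17/C
y = 273128/27485 (y = -4*(-44954 - 23328)/(27594 + (3 - 1*112)) = -(-273128)/(27594 + (3 - 112)) = -(-273128)/(27594 - 109) = -(-273128)/27485 = -4*(-68282/27485) = 273128/27485 ≈ 9.9373)
y/F(d(t)) = 273128/(27485*(30 + 17/(1/(-17 - 16)))) = 273128/(27485*(30 + 17/(1/(-33)))) = 273128/(27485*(30 + 17/(-1/33))) = 273128/(27485*(30 + 17*(-33))) = 273128/(27485*(30 - 561)) = (273128/27485)/(-531) = (273128/27485)*(-1/531) = -273128/14594535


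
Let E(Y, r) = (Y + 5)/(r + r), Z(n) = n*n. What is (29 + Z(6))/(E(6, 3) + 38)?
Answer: 390/239 ≈ 1.6318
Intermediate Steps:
Z(n) = n²
E(Y, r) = (5 + Y)/(2*r) (E(Y, r) = (5 + Y)/((2*r)) = (5 + Y)*(1/(2*r)) = (5 + Y)/(2*r))
(29 + Z(6))/(E(6, 3) + 38) = (29 + 6²)/((½)*(5 + 6)/3 + 38) = (29 + 36)/((½)*(⅓)*11 + 38) = 65/(11/6 + 38) = 65/(239/6) = 65*(6/239) = 390/239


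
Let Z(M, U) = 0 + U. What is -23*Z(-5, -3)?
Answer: 69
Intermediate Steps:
Z(M, U) = U
-23*Z(-5, -3) = -23*(-3) = 69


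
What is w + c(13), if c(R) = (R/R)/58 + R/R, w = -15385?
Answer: -892271/58 ≈ -15384.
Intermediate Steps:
c(R) = 59/58 (c(R) = 1*(1/58) + 1 = 1/58 + 1 = 59/58)
w + c(13) = -15385 + 59/58 = -892271/58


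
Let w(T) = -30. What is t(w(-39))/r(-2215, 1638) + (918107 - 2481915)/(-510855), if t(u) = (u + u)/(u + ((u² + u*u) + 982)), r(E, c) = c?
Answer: 195812931103/63967219680 ≈ 3.0611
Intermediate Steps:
t(u) = 2*u/(982 + u + 2*u²) (t(u) = (2*u)/(u + ((u² + u²) + 982)) = (2*u)/(u + (2*u² + 982)) = (2*u)/(u + (982 + 2*u²)) = (2*u)/(982 + u + 2*u²) = 2*u/(982 + u + 2*u²))
t(w(-39))/r(-2215, 1638) + (918107 - 2481915)/(-510855) = (2*(-30)/(982 - 30 + 2*(-30)²))/1638 + (918107 - 2481915)/(-510855) = (2*(-30)/(982 - 30 + 2*900))*(1/1638) - 1563808*(-1/510855) = (2*(-30)/(982 - 30 + 1800))*(1/1638) + 1563808/510855 = (2*(-30)/2752)*(1/1638) + 1563808/510855 = (2*(-30)*(1/2752))*(1/1638) + 1563808/510855 = -15/688*1/1638 + 1563808/510855 = -5/375648 + 1563808/510855 = 195812931103/63967219680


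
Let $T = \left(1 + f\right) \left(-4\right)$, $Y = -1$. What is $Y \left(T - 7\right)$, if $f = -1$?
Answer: $7$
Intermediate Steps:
$T = 0$ ($T = \left(1 - 1\right) \left(-4\right) = 0 \left(-4\right) = 0$)
$Y \left(T - 7\right) = - (0 - 7) = \left(-1\right) \left(-7\right) = 7$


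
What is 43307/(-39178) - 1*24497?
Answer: -959786773/39178 ≈ -24498.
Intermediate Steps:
43307/(-39178) - 1*24497 = 43307*(-1/39178) - 24497 = -43307/39178 - 24497 = -959786773/39178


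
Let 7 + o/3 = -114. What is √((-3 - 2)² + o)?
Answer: 13*I*√2 ≈ 18.385*I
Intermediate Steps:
o = -363 (o = -21 + 3*(-114) = -21 - 342 = -363)
√((-3 - 2)² + o) = √((-3 - 2)² - 363) = √((-5)² - 363) = √(25 - 363) = √(-338) = 13*I*√2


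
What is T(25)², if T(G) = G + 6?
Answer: 961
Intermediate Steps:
T(G) = 6 + G
T(25)² = (6 + 25)² = 31² = 961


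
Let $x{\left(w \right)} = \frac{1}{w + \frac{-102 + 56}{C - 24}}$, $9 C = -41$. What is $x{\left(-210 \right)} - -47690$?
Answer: $\frac{2554085383}{53556} \approx 47690.0$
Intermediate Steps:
$C = - \frac{41}{9}$ ($C = \frac{1}{9} \left(-41\right) = - \frac{41}{9} \approx -4.5556$)
$x{\left(w \right)} = \frac{1}{\frac{414}{257} + w}$ ($x{\left(w \right)} = \frac{1}{w + \frac{-102 + 56}{- \frac{41}{9} - 24}} = \frac{1}{w - \frac{46}{- \frac{257}{9}}} = \frac{1}{w - - \frac{414}{257}} = \frac{1}{w + \frac{414}{257}} = \frac{1}{\frac{414}{257} + w}$)
$x{\left(-210 \right)} - -47690 = \frac{257}{414 + 257 \left(-210\right)} - -47690 = \frac{257}{414 - 53970} + 47690 = \frac{257}{-53556} + 47690 = 257 \left(- \frac{1}{53556}\right) + 47690 = - \frac{257}{53556} + 47690 = \frac{2554085383}{53556}$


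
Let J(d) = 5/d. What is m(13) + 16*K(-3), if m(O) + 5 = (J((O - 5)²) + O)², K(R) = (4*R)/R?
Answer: 942233/4096 ≈ 230.04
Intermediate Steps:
K(R) = 4
m(O) = -5 + (O + 5/(-5 + O)²)² (m(O) = -5 + (5/((O - 5)²) + O)² = -5 + (5/((-5 + O)²) + O)² = -5 + (5/(-5 + O)² + O)² = -5 + (O + 5/(-5 + O)²)²)
m(13) + 16*K(-3) = (-5 + (5 + 13*(-5 + 13)²)²/(-5 + 13)⁴) + 16*4 = (-5 + (5 + 13*8²)²/8⁴) + 64 = (-5 + (5 + 13*64)²/4096) + 64 = (-5 + (5 + 832)²/4096) + 64 = (-5 + (1/4096)*837²) + 64 = (-5 + (1/4096)*700569) + 64 = (-5 + 700569/4096) + 64 = 680089/4096 + 64 = 942233/4096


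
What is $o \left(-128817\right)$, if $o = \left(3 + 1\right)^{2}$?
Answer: $-2061072$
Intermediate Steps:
$o = 16$ ($o = 4^{2} = 16$)
$o \left(-128817\right) = 16 \left(-128817\right) = -2061072$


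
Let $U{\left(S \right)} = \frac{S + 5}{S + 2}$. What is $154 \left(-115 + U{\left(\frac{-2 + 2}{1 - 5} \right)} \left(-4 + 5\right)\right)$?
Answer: $-17325$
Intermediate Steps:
$U{\left(S \right)} = \frac{5 + S}{2 + S}$
$154 \left(-115 + U{\left(\frac{-2 + 2}{1 - 5} \right)} \left(-4 + 5\right)\right) = 154 \left(-115 + \frac{5 + \frac{-2 + 2}{1 - 5}}{2 + \frac{-2 + 2}{1 - 5}} \left(-4 + 5\right)\right) = 154 \left(-115 + \frac{5 + \frac{0}{-4}}{2 + \frac{0}{-4}} \cdot 1\right) = 154 \left(-115 + \frac{5 + 0 \left(- \frac{1}{4}\right)}{2 + 0 \left(- \frac{1}{4}\right)} 1\right) = 154 \left(-115 + \frac{5 + 0}{2 + 0} \cdot 1\right) = 154 \left(-115 + \frac{1}{2} \cdot 5 \cdot 1\right) = 154 \left(-115 + \frac{5}{2} \cdot 1\right) = 154 \left(-115 + \frac{5}{2}\right) = 154 \left(- \frac{225}{2}\right) = -17325$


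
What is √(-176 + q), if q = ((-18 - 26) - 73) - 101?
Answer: I*√394 ≈ 19.849*I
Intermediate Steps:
q = -218 (q = (-44 - 73) - 101 = -117 - 101 = -218)
√(-176 + q) = √(-176 - 218) = √(-394) = I*√394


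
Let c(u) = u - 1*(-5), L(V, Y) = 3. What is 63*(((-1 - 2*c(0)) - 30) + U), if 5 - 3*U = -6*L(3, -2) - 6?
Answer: -1974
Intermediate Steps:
c(u) = 5 + u (c(u) = u + 5 = 5 + u)
U = 29/3 (U = 5/3 - (-6*3 - 6)/3 = 5/3 - (-18 - 6)/3 = 5/3 - 1/3*(-24) = 5/3 + 8 = 29/3 ≈ 9.6667)
63*(((-1 - 2*c(0)) - 30) + U) = 63*(((-1 - 2*(5 + 0)) - 30) + 29/3) = 63*(((-1 - 2*5) - 30) + 29/3) = 63*(((-1 - 10) - 30) + 29/3) = 63*((-11 - 30) + 29/3) = 63*(-41 + 29/3) = 63*(-94/3) = -1974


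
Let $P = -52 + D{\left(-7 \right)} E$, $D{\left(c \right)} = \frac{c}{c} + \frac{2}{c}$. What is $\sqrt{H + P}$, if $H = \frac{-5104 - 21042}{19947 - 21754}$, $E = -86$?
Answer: $\frac{2 i \sqrt{3958302166}}{12649} \approx 9.9478 i$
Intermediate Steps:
$H = \frac{26146}{1807}$ ($H = - \frac{26146}{-1807} = \left(-26146\right) \left(- \frac{1}{1807}\right) = \frac{26146}{1807} \approx 14.469$)
$D{\left(c \right)} = 1 + \frac{2}{c}$
$P = - \frac{794}{7}$ ($P = -52 + \frac{2 - 7}{-7} \left(-86\right) = -52 + \left(- \frac{1}{7}\right) \left(-5\right) \left(-86\right) = -52 + \frac{5}{7} \left(-86\right) = -52 - \frac{430}{7} = - \frac{794}{7} \approx -113.43$)
$\sqrt{H + P} = \sqrt{\frac{26146}{1807} - \frac{794}{7}} = \sqrt{- \frac{1251736}{12649}} = \frac{2 i \sqrt{3958302166}}{12649}$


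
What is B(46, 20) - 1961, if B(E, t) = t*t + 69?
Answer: -1492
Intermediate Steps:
B(E, t) = 69 + t² (B(E, t) = t² + 69 = 69 + t²)
B(46, 20) - 1961 = (69 + 20²) - 1961 = (69 + 400) - 1961 = 469 - 1961 = -1492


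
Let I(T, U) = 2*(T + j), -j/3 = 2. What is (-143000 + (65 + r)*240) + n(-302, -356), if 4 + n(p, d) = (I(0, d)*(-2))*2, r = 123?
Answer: -97836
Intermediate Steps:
j = -6 (j = -3*2 = -6)
I(T, U) = -12 + 2*T (I(T, U) = 2*(T - 6) = 2*(-6 + T) = -12 + 2*T)
n(p, d) = 44 (n(p, d) = -4 + ((-12 + 2*0)*(-2))*2 = -4 + ((-12 + 0)*(-2))*2 = -4 - 12*(-2)*2 = -4 + 24*2 = -4 + 48 = 44)
(-143000 + (65 + r)*240) + n(-302, -356) = (-143000 + (65 + 123)*240) + 44 = (-143000 + 188*240) + 44 = (-143000 + 45120) + 44 = -97880 + 44 = -97836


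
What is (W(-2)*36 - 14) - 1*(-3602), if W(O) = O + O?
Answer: 3444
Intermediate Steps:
W(O) = 2*O
(W(-2)*36 - 14) - 1*(-3602) = ((2*(-2))*36 - 14) - 1*(-3602) = (-4*36 - 14) + 3602 = (-144 - 14) + 3602 = -158 + 3602 = 3444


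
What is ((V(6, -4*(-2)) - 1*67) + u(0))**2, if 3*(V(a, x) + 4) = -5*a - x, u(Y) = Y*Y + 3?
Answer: 58564/9 ≈ 6507.1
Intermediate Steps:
u(Y) = 3 + Y**2 (u(Y) = Y**2 + 3 = 3 + Y**2)
V(a, x) = -4 - 5*a/3 - x/3 (V(a, x) = -4 + (-5*a - x)/3 = -4 + (-x - 5*a)/3 = -4 + (-5*a/3 - x/3) = -4 - 5*a/3 - x/3)
((V(6, -4*(-2)) - 1*67) + u(0))**2 = (((-4 - 5/3*6 - (-4)*(-2)/3) - 1*67) + (3 + 0**2))**2 = (((-4 - 10 - 1/3*8) - 67) + (3 + 0))**2 = (((-4 - 10 - 8/3) - 67) + 3)**2 = ((-50/3 - 67) + 3)**2 = (-251/3 + 3)**2 = (-242/3)**2 = 58564/9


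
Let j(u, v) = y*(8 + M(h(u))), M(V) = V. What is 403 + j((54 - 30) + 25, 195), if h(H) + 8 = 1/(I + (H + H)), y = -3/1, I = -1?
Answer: 39088/97 ≈ 402.97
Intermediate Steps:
y = -3 (y = -3*1 = -3)
h(H) = -8 + 1/(-1 + 2*H) (h(H) = -8 + 1/(-1 + (H + H)) = -8 + 1/(-1 + 2*H))
j(u, v) = -24 - 3*(9 - 16*u)/(-1 + 2*u) (j(u, v) = -3*(8 + (9 - 16*u)/(-1 + 2*u)) = -24 - 3*(9 - 16*u)/(-1 + 2*u))
403 + j((54 - 30) + 25, 195) = 403 - 3/(-1 + 2*((54 - 30) + 25)) = 403 - 3/(-1 + 2*(24 + 25)) = 403 - 3/(-1 + 2*49) = 403 - 3/(-1 + 98) = 403 - 3/97 = 39088/97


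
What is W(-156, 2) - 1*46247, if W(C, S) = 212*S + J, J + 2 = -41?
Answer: -45866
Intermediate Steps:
J = -43 (J = -2 - 41 = -43)
W(C, S) = -43 + 212*S (W(C, S) = 212*S - 43 = -43 + 212*S)
W(-156, 2) - 1*46247 = (-43 + 212*2) - 1*46247 = (-43 + 424) - 46247 = 381 - 46247 = -45866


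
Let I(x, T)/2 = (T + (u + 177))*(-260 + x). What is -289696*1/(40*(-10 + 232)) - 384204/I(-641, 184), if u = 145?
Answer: -4074008713/126513915 ≈ -32.202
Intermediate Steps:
I(x, T) = 2*(-260 + x)*(322 + T) (I(x, T) = 2*((T + (145 + 177))*(-260 + x)) = 2*((T + 322)*(-260 + x)) = 2*((322 + T)*(-260 + x)) = 2*((-260 + x)*(322 + T)) = 2*(-260 + x)*(322 + T))
-289696*1/(40*(-10 + 232)) - 384204/I(-641, 184) = -289696*1/(40*(-10 + 232)) - 384204/(-167440 - 520*184 + 644*(-641) + 2*184*(-641)) = -289696/(222*40) - 384204/(-167440 - 95680 - 412804 - 235888) = -289696/8880 - 384204/(-911812) = -289696*1/8880 - 384204*(-1/911812) = -18106/555 + 96051/227953 = -4074008713/126513915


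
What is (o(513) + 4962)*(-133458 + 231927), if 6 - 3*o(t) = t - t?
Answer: 488800116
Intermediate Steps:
o(t) = 2 (o(t) = 2 - (t - t)/3 = 2 - ⅓*0 = 2 + 0 = 2)
(o(513) + 4962)*(-133458 + 231927) = (2 + 4962)*(-133458 + 231927) = 4964*98469 = 488800116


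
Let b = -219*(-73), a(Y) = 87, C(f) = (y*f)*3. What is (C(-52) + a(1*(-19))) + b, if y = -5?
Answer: 16854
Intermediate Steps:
C(f) = -15*f (C(f) = -5*f*3 = -15*f)
b = 15987
(C(-52) + a(1*(-19))) + b = (-15*(-52) + 87) + 15987 = (780 + 87) + 15987 = 867 + 15987 = 16854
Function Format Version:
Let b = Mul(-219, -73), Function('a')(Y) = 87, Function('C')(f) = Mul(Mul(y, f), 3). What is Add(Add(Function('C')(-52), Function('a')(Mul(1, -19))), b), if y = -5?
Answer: 16854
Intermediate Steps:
Function('C')(f) = Mul(-15, f) (Function('C')(f) = Mul(Mul(-5, f), 3) = Mul(-15, f))
b = 15987
Add(Add(Function('C')(-52), Function('a')(Mul(1, -19))), b) = Add(Add(Mul(-15, -52), 87), 15987) = Add(Add(780, 87), 15987) = Add(867, 15987) = 16854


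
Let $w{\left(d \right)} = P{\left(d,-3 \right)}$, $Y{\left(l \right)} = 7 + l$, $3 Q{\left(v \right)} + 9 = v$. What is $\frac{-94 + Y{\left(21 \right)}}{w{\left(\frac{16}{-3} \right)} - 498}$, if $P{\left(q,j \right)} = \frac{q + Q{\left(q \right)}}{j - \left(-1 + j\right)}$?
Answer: $\frac{594}{4573} \approx 0.12989$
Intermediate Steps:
$Q{\left(v \right)} = -3 + \frac{v}{3}$
$P{\left(q,j \right)} = -3 + \frac{4 q}{3}$ ($P{\left(q,j \right)} = \frac{q + \left(-3 + \frac{q}{3}\right)}{j - \left(-1 + j\right)} = \frac{-3 + \frac{4 q}{3}}{1} = \left(-3 + \frac{4 q}{3}\right) 1 = -3 + \frac{4 q}{3}$)
$w{\left(d \right)} = -3 + \frac{4 d}{3}$
$\frac{-94 + Y{\left(21 \right)}}{w{\left(\frac{16}{-3} \right)} - 498} = \frac{-94 + \left(7 + 21\right)}{\left(-3 + \frac{4 \frac{16}{-3}}{3}\right) - 498} = \frac{-94 + 28}{\left(-3 + \frac{4 \cdot 16 \left(- \frac{1}{3}\right)}{3}\right) - 498} = - \frac{66}{\left(-3 + \frac{4}{3} \left(- \frac{16}{3}\right)\right) - 498} = - \frac{66}{\left(-3 - \frac{64}{9}\right) - 498} = - \frac{66}{- \frac{91}{9} - 498} = - \frac{66}{- \frac{4573}{9}} = \left(-66\right) \left(- \frac{9}{4573}\right) = \frac{594}{4573}$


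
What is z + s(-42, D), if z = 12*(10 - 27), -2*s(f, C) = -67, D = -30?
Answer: -341/2 ≈ -170.50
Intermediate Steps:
s(f, C) = 67/2 (s(f, C) = -½*(-67) = 67/2)
z = -204 (z = 12*(-17) = -204)
z + s(-42, D) = -204 + 67/2 = -341/2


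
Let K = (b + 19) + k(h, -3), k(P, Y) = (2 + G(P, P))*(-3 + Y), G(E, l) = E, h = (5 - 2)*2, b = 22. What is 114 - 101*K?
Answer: 821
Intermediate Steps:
h = 6 (h = 3*2 = 6)
k(P, Y) = (-3 + Y)*(2 + P) (k(P, Y) = (2 + P)*(-3 + Y) = (-3 + Y)*(2 + P))
K = -7 (K = (22 + 19) + (-6 - 3*6 + 2*(-3) + 6*(-3)) = 41 + (-6 - 18 - 6 - 18) = 41 - 48 = -7)
114 - 101*K = 114 - 101*(-7) = 114 + 707 = 821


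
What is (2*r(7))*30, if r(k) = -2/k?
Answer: -120/7 ≈ -17.143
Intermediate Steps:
(2*r(7))*30 = (2*(-2/7))*30 = -4/7*30 = -120/7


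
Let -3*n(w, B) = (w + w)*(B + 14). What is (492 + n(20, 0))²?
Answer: 839056/9 ≈ 93229.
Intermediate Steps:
n(w, B) = -2*w*(14 + B)/3 (n(w, B) = -(w + w)*(B + 14)/3 = -2*w*(14 + B)/3)
(492 + n(20, 0))² = (492 - ⅔*20*(14 + 0))² = (492 - ⅔*20*14)² = (492 - 560/3)² = (916/3)² = 839056/9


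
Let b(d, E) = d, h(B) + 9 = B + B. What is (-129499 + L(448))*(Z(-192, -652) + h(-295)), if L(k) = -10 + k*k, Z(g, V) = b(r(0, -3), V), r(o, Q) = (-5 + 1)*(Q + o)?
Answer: -41791465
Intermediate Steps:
h(B) = -9 + 2*B (h(B) = -9 + (B + B) = -9 + 2*B)
r(o, Q) = -4*Q - 4*o (r(o, Q) = -4*(Q + o) = -4*Q - 4*o)
Z(g, V) = 12 (Z(g, V) = -4*(-3) - 4*0 = 12 + 0 = 12)
L(k) = -10 + k²
(-129499 + L(448))*(Z(-192, -652) + h(-295)) = (-129499 + (-10 + 448²))*(12 + (-9 + 2*(-295))) = (-129499 + (-10 + 200704))*(12 + (-9 - 590)) = (-129499 + 200694)*(12 - 599) = 71195*(-587) = -41791465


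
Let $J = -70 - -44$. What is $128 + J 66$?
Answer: $-1588$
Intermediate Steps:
$J = -26$ ($J = -70 + 44 = -26$)
$128 + J 66 = 128 - 1716 = -1588$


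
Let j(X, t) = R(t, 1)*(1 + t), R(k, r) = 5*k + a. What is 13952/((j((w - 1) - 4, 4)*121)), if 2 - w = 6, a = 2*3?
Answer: 6976/7865 ≈ 0.88697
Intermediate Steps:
a = 6
w = -4 (w = 2 - 1*6 = 2 - 6 = -4)
R(k, r) = 6 + 5*k (R(k, r) = 5*k + 6 = 6 + 5*k)
j(X, t) = (1 + t)*(6 + 5*t) (j(X, t) = (6 + 5*t)*(1 + t) = (1 + t)*(6 + 5*t))
13952/((j((w - 1) - 4, 4)*121)) = 13952/((((1 + 4)*(6 + 5*4))*121)) = 13952/(((5*(6 + 20))*121)) = 13952/(((5*26)*121)) = 13952/((130*121)) = 13952/15730 = 13952*(1/15730) = 6976/7865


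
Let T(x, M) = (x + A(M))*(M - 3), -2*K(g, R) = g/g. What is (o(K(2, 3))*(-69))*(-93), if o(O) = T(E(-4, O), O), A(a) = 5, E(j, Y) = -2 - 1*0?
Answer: -134757/2 ≈ -67379.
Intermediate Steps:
K(g, R) = -1/2 (K(g, R) = -g/(2*g) = -1/2*1 = -1/2)
E(j, Y) = -2 (E(j, Y) = -2 + 0 = -2)
T(x, M) = (-3 + M)*(5 + x) (T(x, M) = (x + 5)*(M - 3) = (5 + x)*(-3 + M) = (-3 + M)*(5 + x))
o(O) = -9 + 3*O (o(O) = -15 - 3*(-2) + 5*O + O*(-2) = -15 + 6 + 5*O - 2*O = -9 + 3*O)
(o(K(2, 3))*(-69))*(-93) = ((-9 + 3*(-1/2))*(-69))*(-93) = ((-9 - 3/2)*(-69))*(-93) = -21/2*(-69)*(-93) = (1449/2)*(-93) = -134757/2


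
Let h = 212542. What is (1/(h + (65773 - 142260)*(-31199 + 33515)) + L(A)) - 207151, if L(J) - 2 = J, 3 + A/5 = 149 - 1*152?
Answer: -36656460161651/176931350 ≈ -2.0718e+5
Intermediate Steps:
A = -30 (A = -15 + 5*(149 - 1*152) = -15 + 5*(149 - 152) = -15 + 5*(-3) = -15 - 15 = -30)
L(J) = 2 + J
(1/(h + (65773 - 142260)*(-31199 + 33515)) + L(A)) - 207151 = (1/(212542 + (65773 - 142260)*(-31199 + 33515)) + (2 - 30)) - 207151 = (1/(212542 - 76487*2316) - 28) - 207151 = (1/(212542 - 177143892) - 28) - 207151 = (1/(-176931350) - 28) - 207151 = (-1/176931350 - 28) - 207151 = -4954077801/176931350 - 207151 = -36656460161651/176931350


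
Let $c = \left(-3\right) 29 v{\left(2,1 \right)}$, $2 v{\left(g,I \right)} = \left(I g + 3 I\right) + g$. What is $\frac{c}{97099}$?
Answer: $- \frac{609}{194198} \approx -0.003136$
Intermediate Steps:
$v{\left(g,I \right)} = \frac{g}{2} + \frac{3 I}{2} + \frac{I g}{2}$ ($v{\left(g,I \right)} = \frac{\left(I g + 3 I\right) + g}{2} = \frac{\left(3 I + I g\right) + g}{2} = \frac{g + 3 I + I g}{2} = \frac{g}{2} + \frac{3 I}{2} + \frac{I g}{2}$)
$c = - \frac{609}{2}$ ($c = \left(-3\right) 29 \left(\frac{1}{2} \cdot 2 + \frac{3}{2} \cdot 1 + \frac{1}{2} \cdot 1 \cdot 2\right) = - 87 \left(1 + \frac{3}{2} + 1\right) = \left(-87\right) \frac{7}{2} = - \frac{609}{2} \approx -304.5$)
$\frac{c}{97099} = - \frac{609}{2 \cdot 97099} = \left(- \frac{609}{2}\right) \frac{1}{97099} = - \frac{609}{194198}$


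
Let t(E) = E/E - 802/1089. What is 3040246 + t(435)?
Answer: 3310828181/1089 ≈ 3.0402e+6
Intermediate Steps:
t(E) = 287/1089 (t(E) = 1 - 802*1/1089 = 1 - 802/1089 = 287/1089)
3040246 + t(435) = 3040246 + 287/1089 = 3310828181/1089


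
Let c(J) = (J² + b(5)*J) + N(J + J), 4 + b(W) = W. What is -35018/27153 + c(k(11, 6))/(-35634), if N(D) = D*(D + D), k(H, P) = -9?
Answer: -211230262/161261667 ≈ -1.3099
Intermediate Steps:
b(W) = -4 + W
N(D) = 2*D² (N(D) = D*(2*D) = 2*D²)
c(J) = J + 9*J² (c(J) = (J² + (-4 + 5)*J) + 2*(J + J)² = (J² + 1*J) + 2*(2*J)² = (J² + J) + 2*(4*J²) = (J + J²) + 8*J² = J + 9*J²)
-35018/27153 + c(k(11, 6))/(-35634) = -35018/27153 - 9*(1 + 9*(-9))/(-35634) = -35018*1/27153 - 9*(1 - 81)*(-1/35634) = -35018/27153 - 9*(-80)*(-1/35634) = -35018/27153 + 720*(-1/35634) = -35018/27153 - 120/5939 = -211230262/161261667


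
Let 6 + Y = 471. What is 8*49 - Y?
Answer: -73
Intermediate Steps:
Y = 465 (Y = -6 + 471 = 465)
8*49 - Y = 8*49 - 1*465 = 392 - 465 = -73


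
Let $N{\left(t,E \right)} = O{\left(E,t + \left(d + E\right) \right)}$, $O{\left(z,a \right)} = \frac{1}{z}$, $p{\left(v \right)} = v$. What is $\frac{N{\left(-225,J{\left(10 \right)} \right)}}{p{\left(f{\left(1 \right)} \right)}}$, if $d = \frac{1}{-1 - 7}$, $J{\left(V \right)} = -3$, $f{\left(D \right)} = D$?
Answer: $- \frac{1}{3} \approx -0.33333$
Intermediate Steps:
$d = - \frac{1}{8}$ ($d = \frac{1}{-8} = - \frac{1}{8} \approx -0.125$)
$N{\left(t,E \right)} = \frac{1}{E}$
$\frac{N{\left(-225,J{\left(10 \right)} \right)}}{p{\left(f{\left(1 \right)} \right)}} = \frac{1}{\left(-3\right) 1} = \left(- \frac{1}{3}\right) 1 = - \frac{1}{3}$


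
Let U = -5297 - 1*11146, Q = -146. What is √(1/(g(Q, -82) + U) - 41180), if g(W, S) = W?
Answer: 17*I*√39212895721/16589 ≈ 202.93*I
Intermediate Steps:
U = -16443 (U = -5297 - 11146 = -16443)
√(1/(g(Q, -82) + U) - 41180) = √(1/(-146 - 16443) - 41180) = √(1/(-16589) - 41180) = √(-1/16589 - 41180) = √(-683135021/16589) = 17*I*√39212895721/16589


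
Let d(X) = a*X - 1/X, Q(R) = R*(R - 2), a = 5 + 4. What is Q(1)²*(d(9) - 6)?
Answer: 674/9 ≈ 74.889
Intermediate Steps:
a = 9
Q(R) = R*(-2 + R)
d(X) = -1/X + 9*X (d(X) = 9*X - 1/X = -1/X + 9*X)
Q(1)²*(d(9) - 6) = (1*(-2 + 1))²*((-1/9 + 9*9) - 6) = (1*(-1))²*((-1*⅑ + 81) - 6) = (-1)²*((-⅑ + 81) - 6) = 1*(728/9 - 6) = 1*(674/9) = 674/9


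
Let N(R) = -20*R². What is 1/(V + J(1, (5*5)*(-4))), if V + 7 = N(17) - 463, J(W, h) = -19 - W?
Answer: -1/6270 ≈ -0.00015949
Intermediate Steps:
V = -6250 (V = -7 + (-20*17² - 463) = -7 + (-20*289 - 463) = -7 + (-5780 - 463) = -7 - 6243 = -6250)
1/(V + J(1, (5*5)*(-4))) = 1/(-6250 + (-19 - 1*1)) = 1/(-6250 + (-19 - 1)) = 1/(-6250 - 20) = 1/(-6270) = -1/6270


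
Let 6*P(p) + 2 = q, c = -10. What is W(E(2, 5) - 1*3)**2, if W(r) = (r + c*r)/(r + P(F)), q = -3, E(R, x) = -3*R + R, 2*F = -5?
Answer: 142884/2209 ≈ 64.683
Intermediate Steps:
F = -5/2 (F = (1/2)*(-5) = -5/2 ≈ -2.5000)
E(R, x) = -2*R
P(p) = -5/6 (P(p) = -1/3 + (1/6)*(-3) = -1/3 - 1/2 = -5/6)
W(r) = -9*r/(-5/6 + r) (W(r) = (r - 10*r)/(r - 5/6) = (-9*r)/(-5/6 + r) = -9*r/(-5/6 + r))
W(E(2, 5) - 1*3)**2 = (-54*(-2*2 - 1*3)/(-5 + 6*(-2*2 - 1*3)))**2 = (-54*(-4 - 3)/(-5 + 6*(-4 - 3)))**2 = (-54*(-7)/(-5 + 6*(-7)))**2 = (-54*(-7)/(-5 - 42))**2 = (-54*(-7)/(-47))**2 = (-54*(-7)*(-1/47))**2 = (-378/47)**2 = 142884/2209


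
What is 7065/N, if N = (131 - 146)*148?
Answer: -471/148 ≈ -3.1824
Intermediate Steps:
N = -2220 (N = -15*148 = -2220)
7065/N = 7065/(-2220) = 7065*(-1/2220) = -471/148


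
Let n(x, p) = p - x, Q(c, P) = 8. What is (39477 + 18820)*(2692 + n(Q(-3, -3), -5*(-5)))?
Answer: 157926573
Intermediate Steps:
(39477 + 18820)*(2692 + n(Q(-3, -3), -5*(-5))) = (39477 + 18820)*(2692 + (-5*(-5) - 1*8)) = 58297*(2692 + (25 - 8)) = 58297*(2692 + 17) = 58297*2709 = 157926573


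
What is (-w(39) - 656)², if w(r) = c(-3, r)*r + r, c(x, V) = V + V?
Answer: 13965169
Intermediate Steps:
c(x, V) = 2*V
w(r) = r + 2*r² (w(r) = (2*r)*r + r = 2*r² + r = r + 2*r²)
(-w(39) - 656)² = (-39*(1 + 2*39) - 656)² = (-39*(1 + 78) - 656)² = (-39*79 - 656)² = (-1*3081 - 656)² = (-3081 - 656)² = (-3737)² = 13965169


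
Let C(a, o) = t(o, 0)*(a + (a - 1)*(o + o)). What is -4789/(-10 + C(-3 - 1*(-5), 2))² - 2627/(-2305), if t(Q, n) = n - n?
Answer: -2155189/46100 ≈ -46.750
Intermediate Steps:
t(Q, n) = 0
C(a, o) = 0 (C(a, o) = 0*(a + (a - 1)*(o + o)) = 0*(a + (-1 + a)*(2*o)) = 0*(a + 2*o*(-1 + a)) = 0)
-4789/(-10 + C(-3 - 1*(-5), 2))² - 2627/(-2305) = -4789/(-10 + 0)² - 2627/(-2305) = -4789/((-10)²) - 2627*(-1/2305) = -4789/100 + 2627/2305 = -2155189/46100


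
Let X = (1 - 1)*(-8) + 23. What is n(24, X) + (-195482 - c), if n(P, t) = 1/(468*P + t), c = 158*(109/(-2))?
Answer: -2103233104/11255 ≈ -1.8687e+5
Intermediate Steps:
X = 23 (X = 0*(-8) + 23 = 0 + 23 = 23)
c = -8611 (c = 158*(109*(-1/2)) = 158*(-109/2) = -8611)
n(P, t) = 1/(t + 468*P)
n(24, X) + (-195482 - c) = 1/(23 + 468*24) + (-195482 - 1*(-8611)) = 1/(23 + 11232) + (-195482 + 8611) = 1/11255 - 186871 = -2103233104/11255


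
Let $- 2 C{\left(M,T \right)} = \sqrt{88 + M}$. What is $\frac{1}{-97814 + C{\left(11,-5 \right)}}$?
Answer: $- \frac{391256}{38270314285} + \frac{6 \sqrt{11}}{38270314285} \approx -1.0223 \cdot 10^{-5}$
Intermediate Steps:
$C{\left(M,T \right)} = - \frac{\sqrt{88 + M}}{2}$
$\frac{1}{-97814 + C{\left(11,-5 \right)}} = \frac{1}{-97814 - \frac{\sqrt{88 + 11}}{2}} = \frac{1}{-97814 - \frac{\sqrt{99}}{2}} = \frac{1}{-97814 - \frac{3 \sqrt{11}}{2}}$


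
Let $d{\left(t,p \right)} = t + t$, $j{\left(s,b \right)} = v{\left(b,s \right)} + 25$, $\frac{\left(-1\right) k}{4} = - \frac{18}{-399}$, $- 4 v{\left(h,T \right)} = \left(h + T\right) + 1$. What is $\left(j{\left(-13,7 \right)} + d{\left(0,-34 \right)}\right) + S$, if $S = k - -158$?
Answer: $\frac{97925}{532} \approx 184.07$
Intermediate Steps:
$v{\left(h,T \right)} = - \frac{1}{4} - \frac{T}{4} - \frac{h}{4}$ ($v{\left(h,T \right)} = - \frac{\left(h + T\right) + 1}{4} = - \frac{\left(T + h\right) + 1}{4} = - \frac{1 + T + h}{4} = - \frac{1}{4} - \frac{T}{4} - \frac{h}{4}$)
$k = - \frac{24}{133}$ ($k = - 4 \left(- \frac{18}{-399}\right) = - 4 \left(\left(-18\right) \left(- \frac{1}{399}\right)\right) = \left(-4\right) \frac{6}{133} = - \frac{24}{133} \approx -0.18045$)
$S = \frac{20990}{133}$ ($S = - \frac{24}{133} - -158 = - \frac{24}{133} + 158 = \frac{20990}{133} \approx 157.82$)
$j{\left(s,b \right)} = \frac{99}{4} - \frac{b}{4} - \frac{s}{4}$ ($j{\left(s,b \right)} = \left(- \frac{1}{4} - \frac{s}{4} - \frac{b}{4}\right) + 25 = \left(- \frac{1}{4} - \frac{b}{4} - \frac{s}{4}\right) + 25 = \frac{99}{4} - \frac{b}{4} - \frac{s}{4}$)
$d{\left(t,p \right)} = 2 t$
$\left(j{\left(-13,7 \right)} + d{\left(0,-34 \right)}\right) + S = \left(\left(\frac{99}{4} - \frac{7}{4} - - \frac{13}{4}\right) + 2 \cdot 0\right) + \frac{20990}{133} = \left(\left(\frac{99}{4} - \frac{7}{4} + \frac{13}{4}\right) + 0\right) + \frac{20990}{133} = \left(\frac{105}{4} + 0\right) + \frac{20990}{133} = \frac{105}{4} + \frac{20990}{133} = \frac{97925}{532}$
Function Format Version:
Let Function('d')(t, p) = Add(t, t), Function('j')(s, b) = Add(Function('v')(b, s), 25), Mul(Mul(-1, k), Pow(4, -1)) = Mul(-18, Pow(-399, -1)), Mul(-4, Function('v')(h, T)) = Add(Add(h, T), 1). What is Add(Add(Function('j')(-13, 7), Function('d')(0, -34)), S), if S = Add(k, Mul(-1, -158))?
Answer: Rational(97925, 532) ≈ 184.07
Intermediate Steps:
Function('v')(h, T) = Add(Rational(-1, 4), Mul(Rational(-1, 4), T), Mul(Rational(-1, 4), h)) (Function('v')(h, T) = Mul(Rational(-1, 4), Add(Add(h, T), 1)) = Mul(Rational(-1, 4), Add(Add(T, h), 1)) = Mul(Rational(-1, 4), Add(1, T, h)) = Add(Rational(-1, 4), Mul(Rational(-1, 4), T), Mul(Rational(-1, 4), h)))
k = Rational(-24, 133) (k = Mul(-4, Mul(-18, Pow(-399, -1))) = Mul(-4, Mul(-18, Rational(-1, 399))) = Mul(-4, Rational(6, 133)) = Rational(-24, 133) ≈ -0.18045)
S = Rational(20990, 133) (S = Add(Rational(-24, 133), Mul(-1, -158)) = Add(Rational(-24, 133), 158) = Rational(20990, 133) ≈ 157.82)
Function('j')(s, b) = Add(Rational(99, 4), Mul(Rational(-1, 4), b), Mul(Rational(-1, 4), s)) (Function('j')(s, b) = Add(Add(Rational(-1, 4), Mul(Rational(-1, 4), s), Mul(Rational(-1, 4), b)), 25) = Add(Add(Rational(-1, 4), Mul(Rational(-1, 4), b), Mul(Rational(-1, 4), s)), 25) = Add(Rational(99, 4), Mul(Rational(-1, 4), b), Mul(Rational(-1, 4), s)))
Function('d')(t, p) = Mul(2, t)
Add(Add(Function('j')(-13, 7), Function('d')(0, -34)), S) = Add(Add(Add(Rational(99, 4), Mul(Rational(-1, 4), 7), Mul(Rational(-1, 4), -13)), Mul(2, 0)), Rational(20990, 133)) = Add(Add(Add(Rational(99, 4), Rational(-7, 4), Rational(13, 4)), 0), Rational(20990, 133)) = Add(Add(Rational(105, 4), 0), Rational(20990, 133)) = Add(Rational(105, 4), Rational(20990, 133)) = Rational(97925, 532)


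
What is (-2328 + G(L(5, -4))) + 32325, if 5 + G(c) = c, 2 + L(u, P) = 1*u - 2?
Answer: 29993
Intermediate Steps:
L(u, P) = -4 + u (L(u, P) = -2 + (1*u - 2) = -2 + (u - 2) = -2 + (-2 + u) = -4 + u)
G(c) = -5 + c
(-2328 + G(L(5, -4))) + 32325 = (-2328 + (-5 + (-4 + 5))) + 32325 = (-2328 + (-5 + 1)) + 32325 = (-2328 - 4) + 32325 = -2332 + 32325 = 29993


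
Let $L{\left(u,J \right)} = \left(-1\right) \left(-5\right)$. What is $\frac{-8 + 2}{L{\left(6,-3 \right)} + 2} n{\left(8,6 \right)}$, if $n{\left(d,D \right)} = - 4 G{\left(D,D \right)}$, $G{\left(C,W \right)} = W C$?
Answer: $\frac{864}{7} \approx 123.43$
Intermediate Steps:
$L{\left(u,J \right)} = 5$
$G{\left(C,W \right)} = C W$
$n{\left(d,D \right)} = - 4 D^{2}$ ($n{\left(d,D \right)} = - 4 D D = - 4 D^{2}$)
$\frac{-8 + 2}{L{\left(6,-3 \right)} + 2} n{\left(8,6 \right)} = \frac{-8 + 2}{5 + 2} \left(- 4 \cdot 6^{2}\right) = - \frac{6}{7} \left(\left(-4\right) 36\right) = \left(-6\right) \frac{1}{7} \left(-144\right) = \left(- \frac{6}{7}\right) \left(-144\right) = \frac{864}{7}$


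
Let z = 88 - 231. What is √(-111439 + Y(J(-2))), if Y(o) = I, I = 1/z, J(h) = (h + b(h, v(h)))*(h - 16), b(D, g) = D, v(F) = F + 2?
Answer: 9*I*√28133534/143 ≈ 333.82*I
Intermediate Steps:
v(F) = 2 + F
z = -143
J(h) = 2*h*(-16 + h) (J(h) = (h + h)*(h - 16) = (2*h)*(-16 + h) = 2*h*(-16 + h))
I = -1/143 (I = 1/(-143) = -1/143 ≈ -0.0069930)
Y(o) = -1/143
√(-111439 + Y(J(-2))) = √(-111439 - 1/143) = √(-15935778/143) = 9*I*√28133534/143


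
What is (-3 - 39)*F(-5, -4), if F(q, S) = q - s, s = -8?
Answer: -126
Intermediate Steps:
F(q, S) = 8 + q (F(q, S) = q - 1*(-8) = q + 8 = 8 + q)
(-3 - 39)*F(-5, -4) = (-3 - 39)*(8 - 5) = -42*3 = -126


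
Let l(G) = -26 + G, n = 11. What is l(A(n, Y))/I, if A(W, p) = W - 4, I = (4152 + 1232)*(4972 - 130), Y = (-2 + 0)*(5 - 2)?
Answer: -19/26069328 ≈ -7.2883e-7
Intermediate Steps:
Y = -6 (Y = -2*3 = -6)
I = 26069328 (I = 5384*4842 = 26069328)
A(W, p) = -4 + W
l(A(n, Y))/I = (-26 + (-4 + 11))/26069328 = (-26 + 7)*(1/26069328) = -19*1/26069328 = -19/26069328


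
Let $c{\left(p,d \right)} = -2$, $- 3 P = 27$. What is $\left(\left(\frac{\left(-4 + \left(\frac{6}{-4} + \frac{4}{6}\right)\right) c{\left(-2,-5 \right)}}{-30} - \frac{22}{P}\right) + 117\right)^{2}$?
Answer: $\frac{114939841}{8100} \approx 14190.0$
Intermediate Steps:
$P = -9$ ($P = \left(- \frac{1}{3}\right) 27 = -9$)
$\left(\left(\frac{\left(-4 + \left(\frac{6}{-4} + \frac{4}{6}\right)\right) c{\left(-2,-5 \right)}}{-30} - \frac{22}{P}\right) + 117\right)^{2} = \left(\left(\frac{\left(-4 + \left(\frac{6}{-4} + \frac{4}{6}\right)\right) \left(-2\right)}{-30} - \frac{22}{-9}\right) + 117\right)^{2} = \left(\left(\left(-4 + \left(6 \left(- \frac{1}{4}\right) + 4 \cdot \frac{1}{6}\right)\right) \left(-2\right) \left(- \frac{1}{30}\right) - - \frac{22}{9}\right) + 117\right)^{2} = \left(\left(\left(-4 + \left(- \frac{3}{2} + \frac{2}{3}\right)\right) \left(-2\right) \left(- \frac{1}{30}\right) + \frac{22}{9}\right) + 117\right)^{2} = \left(\left(\left(-4 - \frac{5}{6}\right) \left(-2\right) \left(- \frac{1}{30}\right) + \frac{22}{9}\right) + 117\right)^{2} = \left(\left(\left(- \frac{29}{6}\right) \left(-2\right) \left(- \frac{1}{30}\right) + \frac{22}{9}\right) + 117\right)^{2} = \left(\left(\frac{29}{3} \left(- \frac{1}{30}\right) + \frac{22}{9}\right) + 117\right)^{2} = \left(\left(- \frac{29}{90} + \frac{22}{9}\right) + 117\right)^{2} = \left(\frac{191}{90} + 117\right)^{2} = \left(\frac{10721}{90}\right)^{2} = \frac{114939841}{8100}$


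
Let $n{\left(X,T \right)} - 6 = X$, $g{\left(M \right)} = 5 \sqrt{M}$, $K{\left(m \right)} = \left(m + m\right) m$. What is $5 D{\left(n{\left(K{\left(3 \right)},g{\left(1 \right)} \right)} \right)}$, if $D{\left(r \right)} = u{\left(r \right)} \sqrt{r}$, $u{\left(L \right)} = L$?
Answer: $240 \sqrt{6} \approx 587.88$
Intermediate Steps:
$K{\left(m \right)} = 2 m^{2}$ ($K{\left(m \right)} = 2 m m = 2 m^{2}$)
$n{\left(X,T \right)} = 6 + X$
$D{\left(r \right)} = r^{\frac{3}{2}}$ ($D{\left(r \right)} = r \sqrt{r} = r^{\frac{3}{2}}$)
$5 D{\left(n{\left(K{\left(3 \right)},g{\left(1 \right)} \right)} \right)} = 5 \left(6 + 2 \cdot 3^{2}\right)^{\frac{3}{2}} = 5 \left(6 + 2 \cdot 9\right)^{\frac{3}{2}} = 5 \left(6 + 18\right)^{\frac{3}{2}} = 5 \cdot 24^{\frac{3}{2}} = 5 \cdot 48 \sqrt{6} = 240 \sqrt{6}$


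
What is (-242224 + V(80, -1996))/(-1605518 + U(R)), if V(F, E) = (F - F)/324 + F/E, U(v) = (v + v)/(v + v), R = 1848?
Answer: 120869796/801152983 ≈ 0.15087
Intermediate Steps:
U(v) = 1 (U(v) = (2*v)/((2*v)) = (2*v)*(1/(2*v)) = 1)
V(F, E) = F/E (V(F, E) = 0*(1/324) + F/E = 0 + F/E = F/E)
(-242224 + V(80, -1996))/(-1605518 + U(R)) = (-242224 + 80/(-1996))/(-1605518 + 1) = (-242224 + 80*(-1/1996))/(-1605517) = (-242224 - 20/499)*(-1/1605517) = -120869796/499*(-1/1605517) = 120869796/801152983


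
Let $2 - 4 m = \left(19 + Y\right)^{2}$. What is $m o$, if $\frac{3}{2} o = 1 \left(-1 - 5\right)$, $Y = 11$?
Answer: $898$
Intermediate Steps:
$o = -4$ ($o = \frac{2 \cdot 1 \left(-1 - 5\right)}{3} = \frac{2 \cdot 1 \left(-6\right)}{3} = \frac{2}{3} \left(-6\right) = -4$)
$m = - \frac{449}{2}$ ($m = \frac{1}{2} - \frac{\left(19 + 11\right)^{2}}{4} = \frac{1}{2} - \frac{30^{2}}{4} = \frac{1}{2} - 225 = - \frac{449}{2} \approx -224.5$)
$m o = \left(- \frac{449}{2}\right) \left(-4\right) = 898$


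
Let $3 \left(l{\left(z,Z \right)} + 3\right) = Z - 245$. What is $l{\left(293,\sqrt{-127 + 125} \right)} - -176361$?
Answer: $\frac{528829}{3} + \frac{i \sqrt{2}}{3} \approx 1.7628 \cdot 10^{5} + 0.4714 i$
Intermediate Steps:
$l{\left(z,Z \right)} = - \frac{254}{3} + \frac{Z}{3}$ ($l{\left(z,Z \right)} = -3 + \frac{Z - 245}{3} = -3 + \frac{-245 + Z}{3} = -3 + \left(- \frac{245}{3} + \frac{Z}{3}\right) = - \frac{254}{3} + \frac{Z}{3}$)
$l{\left(293,\sqrt{-127 + 125} \right)} - -176361 = \left(- \frac{254}{3} + \frac{\sqrt{-127 + 125}}{3}\right) - -176361 = \left(- \frac{254}{3} + \frac{\sqrt{-2}}{3}\right) + 176361 = \left(- \frac{254}{3} + \frac{i \sqrt{2}}{3}\right) + 176361 = \frac{528829}{3} + \frac{i \sqrt{2}}{3}$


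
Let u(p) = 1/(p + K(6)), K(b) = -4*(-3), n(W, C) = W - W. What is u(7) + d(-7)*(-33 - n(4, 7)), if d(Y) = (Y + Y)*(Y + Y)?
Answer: -122891/19 ≈ -6467.9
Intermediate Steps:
n(W, C) = 0
K(b) = 12
d(Y) = 4*Y² (d(Y) = (2*Y)*(2*Y) = 4*Y²)
u(p) = 1/(12 + p) (u(p) = 1/(p + 12) = 1/(12 + p))
u(7) + d(-7)*(-33 - n(4, 7)) = 1/(12 + 7) + (4*(-7)²)*(-33 - 1*0) = 1/19 + (4*49)*(-33 + 0) = 1/19 + 196*(-33) = 1/19 - 6468 = -122891/19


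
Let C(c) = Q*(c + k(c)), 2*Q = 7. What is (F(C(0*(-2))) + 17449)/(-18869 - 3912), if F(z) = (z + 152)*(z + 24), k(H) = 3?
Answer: -92221/91124 ≈ -1.0120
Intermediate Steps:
Q = 7/2 (Q = (½)*7 = 7/2 ≈ 3.5000)
C(c) = 21/2 + 7*c/2 (C(c) = 7*(c + 3)/2 = 7*(3 + c)/2 = 21/2 + 7*c/2)
F(z) = (24 + z)*(152 + z) (F(z) = (152 + z)*(24 + z) = (24 + z)*(152 + z))
(F(C(0*(-2))) + 17449)/(-18869 - 3912) = ((3648 + (21/2 + 7*(0*(-2))/2)² + 176*(21/2 + 7*(0*(-2))/2)) + 17449)/(-18869 - 3912) = ((3648 + (21/2 + (7/2)*0)² + 176*(21/2 + (7/2)*0)) + 17449)/(-22781) = ((3648 + (21/2 + 0)² + 176*(21/2 + 0)) + 17449)*(-1/22781) = ((3648 + (21/2)² + 176*(21/2)) + 17449)*(-1/22781) = ((3648 + 441/4 + 1848) + 17449)*(-1/22781) = (22425/4 + 17449)*(-1/22781) = (92221/4)*(-1/22781) = -92221/91124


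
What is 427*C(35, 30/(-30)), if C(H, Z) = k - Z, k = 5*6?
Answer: 13237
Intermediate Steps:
k = 30
C(H, Z) = 30 - Z
427*C(35, 30/(-30)) = 427*(30 - 30/(-30)) = 427*(30 - 30*(-1)/30) = 427*(30 - 1*(-1)) = 427*(30 + 1) = 427*31 = 13237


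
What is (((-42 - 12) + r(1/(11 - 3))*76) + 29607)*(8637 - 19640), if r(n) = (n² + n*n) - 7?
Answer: -2554753561/8 ≈ -3.1934e+8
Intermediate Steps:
r(n) = -7 + 2*n² (r(n) = (n² + n²) - 7 = 2*n² - 7 = -7 + 2*n²)
(((-42 - 12) + r(1/(11 - 3))*76) + 29607)*(8637 - 19640) = (((-42 - 12) + (-7 + 2*(1/(11 - 3))²)*76) + 29607)*(8637 - 19640) = ((-54 + (-7 + 2*(1/8)²)*76) + 29607)*(-11003) = ((-54 + (-7 + 2*(⅛)²)*76) + 29607)*(-11003) = ((-54 + (-7 + 2*(1/64))*76) + 29607)*(-11003) = ((-54 + (-7 + 1/32)*76) + 29607)*(-11003) = ((-54 - 223/32*76) + 29607)*(-11003) = ((-54 - 4237/8) + 29607)*(-11003) = (-4669/8 + 29607)*(-11003) = (232187/8)*(-11003) = -2554753561/8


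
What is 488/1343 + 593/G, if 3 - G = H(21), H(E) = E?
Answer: -787615/24174 ≈ -32.581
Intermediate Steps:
G = -18 (G = 3 - 1*21 = 3 - 21 = -18)
488/1343 + 593/G = 488/1343 + 593/(-18) = 488*(1/1343) + 593*(-1/18) = 488/1343 - 593/18 = -787615/24174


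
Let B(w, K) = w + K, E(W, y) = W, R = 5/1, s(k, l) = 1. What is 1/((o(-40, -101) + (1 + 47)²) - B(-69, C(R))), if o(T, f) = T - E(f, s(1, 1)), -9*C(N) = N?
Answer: 9/21911 ≈ 0.00041075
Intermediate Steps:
R = 5 (R = 5*1 = 5)
C(N) = -N/9
o(T, f) = T - f
B(w, K) = K + w
1/((o(-40, -101) + (1 + 47)²) - B(-69, C(R))) = 1/(((-40 - 1*(-101)) + (1 + 47)²) - (-⅑*5 - 69)) = 1/(((-40 + 101) + 48²) - (-5/9 - 69)) = 1/((61 + 2304) - 1*(-626/9)) = 1/(2365 + 626/9) = 1/(21911/9) = 9/21911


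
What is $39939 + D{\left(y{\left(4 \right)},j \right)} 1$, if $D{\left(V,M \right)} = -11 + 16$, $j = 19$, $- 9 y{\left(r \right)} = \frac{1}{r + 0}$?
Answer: $39944$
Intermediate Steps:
$y{\left(r \right)} = - \frac{1}{9 r}$ ($y{\left(r \right)} = - \frac{1}{9 \left(r + 0\right)} = - \frac{1}{9 r}$)
$D{\left(V,M \right)} = 5$
$39939 + D{\left(y{\left(4 \right)},j \right)} 1 = 39939 + 5 \cdot 1 = 39939 + 5 = 39944$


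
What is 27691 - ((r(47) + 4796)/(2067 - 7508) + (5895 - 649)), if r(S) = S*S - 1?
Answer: 122130249/5441 ≈ 22446.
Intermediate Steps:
r(S) = -1 + S² (r(S) = S² - 1 = -1 + S²)
27691 - ((r(47) + 4796)/(2067 - 7508) + (5895 - 649)) = 27691 - (((-1 + 47²) + 4796)/(2067 - 7508) + (5895 - 649)) = 27691 - (((-1 + 2209) + 4796)/(-5441) + 5246) = 27691 - ((2208 + 4796)*(-1/5441) + 5246) = 27691 - (7004*(-1/5441) + 5246) = 27691 - (-7004/5441 + 5246) = 27691 - 1*28536482/5441 = 27691 - 28536482/5441 = 122130249/5441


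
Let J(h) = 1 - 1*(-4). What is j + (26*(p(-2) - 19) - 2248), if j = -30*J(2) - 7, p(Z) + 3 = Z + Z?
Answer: -3081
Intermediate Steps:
J(h) = 5 (J(h) = 1 + 4 = 5)
p(Z) = -3 + 2*Z (p(Z) = -3 + (Z + Z) = -3 + 2*Z)
j = -157 (j = -30*5 - 7 = -150 - 7 = -157)
j + (26*(p(-2) - 19) - 2248) = -157 + (26*((-3 + 2*(-2)) - 19) - 2248) = -157 + (26*((-3 - 4) - 19) - 2248) = -157 + (26*(-7 - 19) - 2248) = -157 + (26*(-26) - 2248) = -157 + (-676 - 2248) = -157 - 2924 = -3081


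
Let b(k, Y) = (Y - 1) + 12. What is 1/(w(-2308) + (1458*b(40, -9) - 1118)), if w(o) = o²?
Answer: 1/5328662 ≈ 1.8766e-7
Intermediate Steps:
b(k, Y) = 11 + Y (b(k, Y) = (-1 + Y) + 12 = 11 + Y)
1/(w(-2308) + (1458*b(40, -9) - 1118)) = 1/((-2308)² + (1458*(11 - 9) - 1118)) = 1/(5326864 + (1458*2 - 1118)) = 1/(5326864 + (2916 - 1118)) = 1/(5326864 + 1798) = 1/5328662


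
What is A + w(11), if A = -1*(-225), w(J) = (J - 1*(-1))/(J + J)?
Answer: 2481/11 ≈ 225.55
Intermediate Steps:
w(J) = (1 + J)/(2*J) (w(J) = (J + 1)/((2*J)) = (1 + J)*(1/(2*J)) = (1 + J)/(2*J))
A = 225
A + w(11) = 225 + (1/2)*(1 + 11)/11 = 225 + (1/2)*(1/11)*12 = 225 + 6/11 = 2481/11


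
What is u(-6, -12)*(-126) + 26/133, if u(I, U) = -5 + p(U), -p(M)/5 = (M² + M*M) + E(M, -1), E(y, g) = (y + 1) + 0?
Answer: 23293646/133 ≈ 1.7514e+5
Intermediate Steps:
E(y, g) = 1 + y (E(y, g) = (1 + y) + 0 = 1 + y)
p(M) = -5 - 10*M² - 5*M (p(M) = -5*((M² + M*M) + (1 + M)) = -5*((M² + M²) + (1 + M)) = -5*(2*M² + (1 + M)) = -5*(1 + M + 2*M²) = -5 - 10*M² - 5*M)
u(I, U) = -10 - 10*U² - 5*U (u(I, U) = -5 + (-5 - 10*U² - 5*U) = -10 - 10*U² - 5*U)
u(-6, -12)*(-126) + 26/133 = (-10 - 10*(-12)² - 5*(-12))*(-126) + 26/133 = (-10 - 10*144 + 60)*(-126) + 26*(1/133) = (-10 - 1440 + 60)*(-126) + 26/133 = -1390*(-126) + 26/133 = 175140 + 26/133 = 23293646/133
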